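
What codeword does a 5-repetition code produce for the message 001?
Repeat each bit 5× and concatenate:
0→00000  0→00000  1→11111
Codeword = 000000000011111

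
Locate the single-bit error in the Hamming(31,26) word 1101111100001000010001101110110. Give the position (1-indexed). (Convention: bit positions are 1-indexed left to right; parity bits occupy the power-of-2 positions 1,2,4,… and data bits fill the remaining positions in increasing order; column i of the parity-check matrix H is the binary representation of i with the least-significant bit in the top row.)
Syndrome s = H · r^T (mod 2), r = 1101111100001000010001101110110:
  s[0] = (1010101010101010101010101010101)·(1101111100001000010001101110110) mod 2 = 1+0+0+0+1+0+1+0+0+0+0+0+1+0+0+0+0+0+0+0+0+0+1+0+1+0+1+0+1+0+0 mod 2 = 0
  s[1] = (0110011001100110011001100110011)·(1101111100001000010001101110110) mod 2 = 0+1+0+0+0+1+1+0+0+0+0+0+0+0+0+0+0+1+0+0+0+1+1+0+0+1+1+0+0+1+0 mod 2 = 1
  s[2] = (0001111000011110000111100001111)·(1101111100001000010001101110110) mod 2 = 0+0+0+1+1+1+1+0+0+0+0+0+1+0+0+0+0+0+0+0+0+1+1+0+0+0+0+0+1+1+0 mod 2 = 1
  s[3] = (0000000111111110000000011111111)·(1101111100001000010001101110110) mod 2 = 0+0+0+0+0+0+0+1+0+0+0+0+1+0+0+0+0+0+0+0+0+0+0+0+1+1+1+0+1+1+0 mod 2 = 1
  s[4] = (0000000000000001111111111111111)·(1101111100001000010001101110110) mod 2 = 0+0+0+0+0+0+0+0+0+0+0+0+0+0+0+0+0+1+0+0+0+1+1+0+1+1+1+0+1+1+0 mod 2 = 0
Syndrome = 01110
Column i of H is the binary representation of i, so the syndrome is the binary index of the flipped bit.
Read s = 01110 with s[0] as LSB: 0·2^0 + 1·2^1 + 1·2^2 + 1·2^3 + 0·2^4 = 14.
Error is at bit position 14.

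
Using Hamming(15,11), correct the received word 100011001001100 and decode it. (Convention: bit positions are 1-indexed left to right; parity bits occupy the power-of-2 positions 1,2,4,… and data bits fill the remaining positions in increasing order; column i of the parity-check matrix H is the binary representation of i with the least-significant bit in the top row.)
Syndrome s = H · r^T (mod 2), r = 100011001001100:
  s[0] = (101010101010101)·(100011001001100) mod 2 = 1+0+0+0+1+0+0+0+1+0+0+0+1+0+0 mod 2 = 0
  s[1] = (011001100110011)·(100011001001100) mod 2 = 0+0+0+0+0+1+0+0+0+0+0+0+0+0+0 mod 2 = 1
  s[2] = (000111100001111)·(100011001001100) mod 2 = 0+0+0+0+1+1+0+0+0+0+0+1+1+0+0 mod 2 = 0
  s[3] = (000000011111111)·(100011001001100) mod 2 = 0+0+0+0+0+0+0+0+1+0+0+1+1+0+0 mod 2 = 1
Syndrome = 0101
Column 10 of H equals this syndrome → error at bit 10 (1-indexed).
Flip bit 10: 100011001001100 → 100011001101100
Extract data bits at positions {3,5,6,7,9,10,11,12,13,14,15}: 01101101100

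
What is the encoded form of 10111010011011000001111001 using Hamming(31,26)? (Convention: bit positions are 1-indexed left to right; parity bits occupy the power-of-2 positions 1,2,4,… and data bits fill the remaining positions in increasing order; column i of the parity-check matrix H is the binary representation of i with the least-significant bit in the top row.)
Codeword c = d · G (mod 2), d = 10111010011011000001111001:
  c[0] = d·G[:,0] = (10111010011011000001111001)·(11011010101101010101010101) mod 2 = 1+0+0+1+1+0+1+0+0+0+1+0+0+1+0+0+0+0+0+1+0+1+0+0+0+1 mod 2 = 1
  c[1] = d·G[:,1] = (10111010011011000001111001)·(10110110011011001100110011) mod 2 = 1+0+1+1+0+0+1+0+0+1+1+0+1+1+0+0+0+0+0+0+1+1+0+0+0+1 mod 2 = 1
  c[2] = d·G[:,2] = (10111010011011000001111001)·(10000000000000000000000000) mod 2 = 1+0+0+0+0+0+0+0+0+0+0+0+0+0+0+0+0+0+0+0+0+0+0+0+0+0 mod 2 = 1
  c[3] = d·G[:,3] = (10111010011011000001111001)·(01110001111000111100001111) mod 2 = 0+0+1+1+0+0+0+0+0+1+1+0+0+0+0+0+0+0+0+0+0+0+1+0+0+1 mod 2 = 0
  c[4] = d·G[:,4] = (10111010011011000001111001)·(01000000000000000000000000) mod 2 = 0+0+0+0+0+0+0+0+0+0+0+0+0+0+0+0+0+0+0+0+0+0+0+0+0+0 mod 2 = 0
  c[5] = d·G[:,5] = (10111010011011000001111001)·(00100000000000000000000000) mod 2 = 0+0+1+0+0+0+0+0+0+0+0+0+0+0+0+0+0+0+0+0+0+0+0+0+0+0 mod 2 = 1
  c[6] = d·G[:,6] = (10111010011011000001111001)·(00010000000000000000000000) mod 2 = 0+0+0+1+0+0+0+0+0+0+0+0+0+0+0+0+0+0+0+0+0+0+0+0+0+0 mod 2 = 1
  c[7] = d·G[:,7] = (10111010011011000001111001)·(00001111111000000011111111) mod 2 = 0+0+0+0+1+0+1+0+0+1+1+0+0+0+0+0+0+0+0+1+1+1+1+0+0+1 mod 2 = 1
  c[8] = d·G[:,8] = (10111010011011000001111001)·(00001000000000000000000000) mod 2 = 0+0+0+0+1+0+0+0+0+0+0+0+0+0+0+0+0+0+0+0+0+0+0+0+0+0 mod 2 = 1
  c[9] = d·G[:,9] = (10111010011011000001111001)·(00000100000000000000000000) mod 2 = 0+0+0+0+0+0+0+0+0+0+0+0+0+0+0+0+0+0+0+0+0+0+0+0+0+0 mod 2 = 0
  c[10] = d·G[:,10] = (10111010011011000001111001)·(00000010000000000000000000) mod 2 = 0+0+0+0+0+0+1+0+0+0+0+0+0+0+0+0+0+0+0+0+0+0+0+0+0+0 mod 2 = 1
  c[11] = d·G[:,11] = (10111010011011000001111001)·(00000001000000000000000000) mod 2 = 0+0+0+0+0+0+0+0+0+0+0+0+0+0+0+0+0+0+0+0+0+0+0+0+0+0 mod 2 = 0
  c[12] = d·G[:,12] = (10111010011011000001111001)·(00000000100000000000000000) mod 2 = 0+0+0+0+0+0+0+0+0+0+0+0+0+0+0+0+0+0+0+0+0+0+0+0+0+0 mod 2 = 0
  c[13] = d·G[:,13] = (10111010011011000001111001)·(00000000010000000000000000) mod 2 = 0+0+0+0+0+0+0+0+0+1+0+0+0+0+0+0+0+0+0+0+0+0+0+0+0+0 mod 2 = 1
  c[14] = d·G[:,14] = (10111010011011000001111001)·(00000000001000000000000000) mod 2 = 0+0+0+0+0+0+0+0+0+0+1+0+0+0+0+0+0+0+0+0+0+0+0+0+0+0 mod 2 = 1
  c[15] = d·G[:,15] = (10111010011011000001111001)·(00000000000111111111111111) mod 2 = 0+0+0+0+0+0+0+0+0+0+0+0+1+1+0+0+0+0+0+1+1+1+1+0+0+1 mod 2 = 1
  c[16] = d·G[:,16] = (10111010011011000001111001)·(00000000000100000000000000) mod 2 = 0+0+0+0+0+0+0+0+0+0+0+0+0+0+0+0+0+0+0+0+0+0+0+0+0+0 mod 2 = 0
  c[17] = d·G[:,17] = (10111010011011000001111001)·(00000000000010000000000000) mod 2 = 0+0+0+0+0+0+0+0+0+0+0+0+1+0+0+0+0+0+0+0+0+0+0+0+0+0 mod 2 = 1
  c[18] = d·G[:,18] = (10111010011011000001111001)·(00000000000001000000000000) mod 2 = 0+0+0+0+0+0+0+0+0+0+0+0+0+1+0+0+0+0+0+0+0+0+0+0+0+0 mod 2 = 1
  c[19] = d·G[:,19] = (10111010011011000001111001)·(00000000000000100000000000) mod 2 = 0+0+0+0+0+0+0+0+0+0+0+0+0+0+0+0+0+0+0+0+0+0+0+0+0+0 mod 2 = 0
  c[20] = d·G[:,20] = (10111010011011000001111001)·(00000000000000010000000000) mod 2 = 0+0+0+0+0+0+0+0+0+0+0+0+0+0+0+0+0+0+0+0+0+0+0+0+0+0 mod 2 = 0
  c[21] = d·G[:,21] = (10111010011011000001111001)·(00000000000000001000000000) mod 2 = 0+0+0+0+0+0+0+0+0+0+0+0+0+0+0+0+0+0+0+0+0+0+0+0+0+0 mod 2 = 0
  c[22] = d·G[:,22] = (10111010011011000001111001)·(00000000000000000100000000) mod 2 = 0+0+0+0+0+0+0+0+0+0+0+0+0+0+0+0+0+0+0+0+0+0+0+0+0+0 mod 2 = 0
  c[23] = d·G[:,23] = (10111010011011000001111001)·(00000000000000000010000000) mod 2 = 0+0+0+0+0+0+0+0+0+0+0+0+0+0+0+0+0+0+0+0+0+0+0+0+0+0 mod 2 = 0
  c[24] = d·G[:,24] = (10111010011011000001111001)·(00000000000000000001000000) mod 2 = 0+0+0+0+0+0+0+0+0+0+0+0+0+0+0+0+0+0+0+1+0+0+0+0+0+0 mod 2 = 1
  c[25] = d·G[:,25] = (10111010011011000001111001)·(00000000000000000000100000) mod 2 = 0+0+0+0+0+0+0+0+0+0+0+0+0+0+0+0+0+0+0+0+1+0+0+0+0+0 mod 2 = 1
  c[26] = d·G[:,26] = (10111010011011000001111001)·(00000000000000000000010000) mod 2 = 0+0+0+0+0+0+0+0+0+0+0+0+0+0+0+0+0+0+0+0+0+1+0+0+0+0 mod 2 = 1
  c[27] = d·G[:,27] = (10111010011011000001111001)·(00000000000000000000001000) mod 2 = 0+0+0+0+0+0+0+0+0+0+0+0+0+0+0+0+0+0+0+0+0+0+1+0+0+0 mod 2 = 1
  c[28] = d·G[:,28] = (10111010011011000001111001)·(00000000000000000000000100) mod 2 = 0+0+0+0+0+0+0+0+0+0+0+0+0+0+0+0+0+0+0+0+0+0+0+0+0+0 mod 2 = 0
  c[29] = d·G[:,29] = (10111010011011000001111001)·(00000000000000000000000010) mod 2 = 0+0+0+0+0+0+0+0+0+0+0+0+0+0+0+0+0+0+0+0+0+0+0+0+0+0 mod 2 = 0
  c[30] = d·G[:,30] = (10111010011011000001111001)·(00000000000000000000000001) mod 2 = 0+0+0+0+0+0+0+0+0+0+0+0+0+0+0+0+0+0+0+0+0+0+0+0+0+1 mod 2 = 1
Codeword = 1110011110100111011000001111001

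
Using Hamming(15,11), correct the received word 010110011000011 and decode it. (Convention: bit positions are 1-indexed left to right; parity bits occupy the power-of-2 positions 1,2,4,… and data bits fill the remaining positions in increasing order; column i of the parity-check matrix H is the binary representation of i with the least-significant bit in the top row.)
Syndrome s = H · r^T (mod 2), r = 010110011000011:
  s[0] = (101010101010101)·(010110011000011) mod 2 = 0+0+0+0+1+0+0+0+1+0+0+0+0+0+1 mod 2 = 1
  s[1] = (011001100110011)·(010110011000011) mod 2 = 0+1+0+0+0+0+0+0+0+0+0+0+0+1+1 mod 2 = 1
  s[2] = (000111100001111)·(010110011000011) mod 2 = 0+0+0+1+1+0+0+0+0+0+0+0+0+1+1 mod 2 = 0
  s[3] = (000000011111111)·(010110011000011) mod 2 = 0+0+0+0+0+0+0+1+1+0+0+0+0+1+1 mod 2 = 0
Syndrome = 1100
Column 3 of H equals this syndrome → error at bit 3 (1-indexed).
Flip bit 3: 010110011000011 → 011110011000011
Extract data bits at positions {3,5,6,7,9,10,11,12,13,14,15}: 11001000011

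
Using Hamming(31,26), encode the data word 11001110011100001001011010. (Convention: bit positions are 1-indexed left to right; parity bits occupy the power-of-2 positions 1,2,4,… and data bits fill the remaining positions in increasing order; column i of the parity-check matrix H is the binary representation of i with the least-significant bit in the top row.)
Codeword c = d · G (mod 2), d = 11001110011100001001011010:
  c[0] = d·G[:,0] = (11001110011100001001011010)·(11011010101101010101010101) mod 2 = 1+1+0+0+1+0+1+0+0+0+1+1+0+0+0+0+0+0+0+1+0+1+0+0+0+0 mod 2 = 0
  c[1] = d·G[:,1] = (11001110011100001001011010)·(10110110011011001100110011) mod 2 = 1+0+0+0+0+1+1+0+0+1+1+0+0+0+0+0+1+0+0+0+0+1+0+0+1+0 mod 2 = 0
  c[2] = d·G[:,2] = (11001110011100001001011010)·(10000000000000000000000000) mod 2 = 1+0+0+0+0+0+0+0+0+0+0+0+0+0+0+0+0+0+0+0+0+0+0+0+0+0 mod 2 = 1
  c[3] = d·G[:,3] = (11001110011100001001011010)·(01110001111000111100001111) mod 2 = 0+1+0+0+0+0+0+0+0+1+1+0+0+0+0+0+1+0+0+0+0+0+1+0+1+0 mod 2 = 0
  c[4] = d·G[:,4] = (11001110011100001001011010)·(01000000000000000000000000) mod 2 = 0+1+0+0+0+0+0+0+0+0+0+0+0+0+0+0+0+0+0+0+0+0+0+0+0+0 mod 2 = 1
  c[5] = d·G[:,5] = (11001110011100001001011010)·(00100000000000000000000000) mod 2 = 0+0+0+0+0+0+0+0+0+0+0+0+0+0+0+0+0+0+0+0+0+0+0+0+0+0 mod 2 = 0
  c[6] = d·G[:,6] = (11001110011100001001011010)·(00010000000000000000000000) mod 2 = 0+0+0+0+0+0+0+0+0+0+0+0+0+0+0+0+0+0+0+0+0+0+0+0+0+0 mod 2 = 0
  c[7] = d·G[:,7] = (11001110011100001001011010)·(00001111111000000011111111) mod 2 = 0+0+0+0+1+1+1+0+0+1+1+0+0+0+0+0+0+0+0+1+0+1+1+0+1+0 mod 2 = 1
  c[8] = d·G[:,8] = (11001110011100001001011010)·(00001000000000000000000000) mod 2 = 0+0+0+0+1+0+0+0+0+0+0+0+0+0+0+0+0+0+0+0+0+0+0+0+0+0 mod 2 = 1
  c[9] = d·G[:,9] = (11001110011100001001011010)·(00000100000000000000000000) mod 2 = 0+0+0+0+0+1+0+0+0+0+0+0+0+0+0+0+0+0+0+0+0+0+0+0+0+0 mod 2 = 1
  c[10] = d·G[:,10] = (11001110011100001001011010)·(00000010000000000000000000) mod 2 = 0+0+0+0+0+0+1+0+0+0+0+0+0+0+0+0+0+0+0+0+0+0+0+0+0+0 mod 2 = 1
  c[11] = d·G[:,11] = (11001110011100001001011010)·(00000001000000000000000000) mod 2 = 0+0+0+0+0+0+0+0+0+0+0+0+0+0+0+0+0+0+0+0+0+0+0+0+0+0 mod 2 = 0
  c[12] = d·G[:,12] = (11001110011100001001011010)·(00000000100000000000000000) mod 2 = 0+0+0+0+0+0+0+0+0+0+0+0+0+0+0+0+0+0+0+0+0+0+0+0+0+0 mod 2 = 0
  c[13] = d·G[:,13] = (11001110011100001001011010)·(00000000010000000000000000) mod 2 = 0+0+0+0+0+0+0+0+0+1+0+0+0+0+0+0+0+0+0+0+0+0+0+0+0+0 mod 2 = 1
  c[14] = d·G[:,14] = (11001110011100001001011010)·(00000000001000000000000000) mod 2 = 0+0+0+0+0+0+0+0+0+0+1+0+0+0+0+0+0+0+0+0+0+0+0+0+0+0 mod 2 = 1
  c[15] = d·G[:,15] = (11001110011100001001011010)·(00000000000111111111111111) mod 2 = 0+0+0+0+0+0+0+0+0+0+0+1+0+0+0+0+1+0+0+1+0+1+1+0+1+0 mod 2 = 0
  c[16] = d·G[:,16] = (11001110011100001001011010)·(00000000000100000000000000) mod 2 = 0+0+0+0+0+0+0+0+0+0+0+1+0+0+0+0+0+0+0+0+0+0+0+0+0+0 mod 2 = 1
  c[17] = d·G[:,17] = (11001110011100001001011010)·(00000000000010000000000000) mod 2 = 0+0+0+0+0+0+0+0+0+0+0+0+0+0+0+0+0+0+0+0+0+0+0+0+0+0 mod 2 = 0
  c[18] = d·G[:,18] = (11001110011100001001011010)·(00000000000001000000000000) mod 2 = 0+0+0+0+0+0+0+0+0+0+0+0+0+0+0+0+0+0+0+0+0+0+0+0+0+0 mod 2 = 0
  c[19] = d·G[:,19] = (11001110011100001001011010)·(00000000000000100000000000) mod 2 = 0+0+0+0+0+0+0+0+0+0+0+0+0+0+0+0+0+0+0+0+0+0+0+0+0+0 mod 2 = 0
  c[20] = d·G[:,20] = (11001110011100001001011010)·(00000000000000010000000000) mod 2 = 0+0+0+0+0+0+0+0+0+0+0+0+0+0+0+0+0+0+0+0+0+0+0+0+0+0 mod 2 = 0
  c[21] = d·G[:,21] = (11001110011100001001011010)·(00000000000000001000000000) mod 2 = 0+0+0+0+0+0+0+0+0+0+0+0+0+0+0+0+1+0+0+0+0+0+0+0+0+0 mod 2 = 1
  c[22] = d·G[:,22] = (11001110011100001001011010)·(00000000000000000100000000) mod 2 = 0+0+0+0+0+0+0+0+0+0+0+0+0+0+0+0+0+0+0+0+0+0+0+0+0+0 mod 2 = 0
  c[23] = d·G[:,23] = (11001110011100001001011010)·(00000000000000000010000000) mod 2 = 0+0+0+0+0+0+0+0+0+0+0+0+0+0+0+0+0+0+0+0+0+0+0+0+0+0 mod 2 = 0
  c[24] = d·G[:,24] = (11001110011100001001011010)·(00000000000000000001000000) mod 2 = 0+0+0+0+0+0+0+0+0+0+0+0+0+0+0+0+0+0+0+1+0+0+0+0+0+0 mod 2 = 1
  c[25] = d·G[:,25] = (11001110011100001001011010)·(00000000000000000000100000) mod 2 = 0+0+0+0+0+0+0+0+0+0+0+0+0+0+0+0+0+0+0+0+0+0+0+0+0+0 mod 2 = 0
  c[26] = d·G[:,26] = (11001110011100001001011010)·(00000000000000000000010000) mod 2 = 0+0+0+0+0+0+0+0+0+0+0+0+0+0+0+0+0+0+0+0+0+1+0+0+0+0 mod 2 = 1
  c[27] = d·G[:,27] = (11001110011100001001011010)·(00000000000000000000001000) mod 2 = 0+0+0+0+0+0+0+0+0+0+0+0+0+0+0+0+0+0+0+0+0+0+1+0+0+0 mod 2 = 1
  c[28] = d·G[:,28] = (11001110011100001001011010)·(00000000000000000000000100) mod 2 = 0+0+0+0+0+0+0+0+0+0+0+0+0+0+0+0+0+0+0+0+0+0+0+0+0+0 mod 2 = 0
  c[29] = d·G[:,29] = (11001110011100001001011010)·(00000000000000000000000010) mod 2 = 0+0+0+0+0+0+0+0+0+0+0+0+0+0+0+0+0+0+0+0+0+0+0+0+1+0 mod 2 = 1
  c[30] = d·G[:,30] = (11001110011100001001011010)·(00000000000000000000000001) mod 2 = 0+0+0+0+0+0+0+0+0+0+0+0+0+0+0+0+0+0+0+0+0+0+0+0+0+0 mod 2 = 0
Codeword = 0010100111100110100001001011010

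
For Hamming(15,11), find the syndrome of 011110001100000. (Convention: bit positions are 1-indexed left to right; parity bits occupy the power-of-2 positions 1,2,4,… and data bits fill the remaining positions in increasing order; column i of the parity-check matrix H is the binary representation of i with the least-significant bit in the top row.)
Syndrome s = H · r^T (mod 2), r = 011110001100000:
  s[0] = (101010101010101)·(011110001100000) mod 2 = 0+0+1+0+1+0+0+0+1+0+0+0+0+0+0 mod 2 = 1
  s[1] = (011001100110011)·(011110001100000) mod 2 = 0+1+1+0+0+0+0+0+0+1+0+0+0+0+0 mod 2 = 1
  s[2] = (000111100001111)·(011110001100000) mod 2 = 0+0+0+1+1+0+0+0+0+0+0+0+0+0+0 mod 2 = 0
  s[3] = (000000011111111)·(011110001100000) mod 2 = 0+0+0+0+0+0+0+0+1+1+0+0+0+0+0 mod 2 = 0
Syndrome = 1100
Non-zero syndrome: error at position 3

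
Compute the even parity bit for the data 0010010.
Sum of data bits: 0+0+1+0+0+1+0 = 2.
2 mod 2 = 0, so parity bit = 0.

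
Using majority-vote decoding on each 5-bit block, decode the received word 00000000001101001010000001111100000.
Split into 5-bit blocks and majority-vote each:
  block 1 = 00000: 0 ones, 5 zeros → 0
  block 2 = 00000: 0 ones, 5 zeros → 0
  block 3 = 11010: 3 ones, 2 zeros → 1
  block 4 = 01010: 2 ones, 3 zeros → 0
  block 5 = 00000: 0 ones, 5 zeros → 0
  block 6 = 11111: 5 ones, 0 zeros → 1
  block 7 = 00000: 0 ones, 5 zeros → 0
Decoded = 0010010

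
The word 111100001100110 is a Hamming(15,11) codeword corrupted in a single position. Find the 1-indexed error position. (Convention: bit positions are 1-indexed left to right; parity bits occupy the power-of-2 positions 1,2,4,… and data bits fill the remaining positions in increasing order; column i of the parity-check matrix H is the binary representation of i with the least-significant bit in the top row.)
Syndrome s = H · r^T (mod 2), r = 111100001100110:
  s[0] = (101010101010101)·(111100001100110) mod 2 = 1+0+1+0+0+0+0+0+1+0+0+0+1+0+0 mod 2 = 0
  s[1] = (011001100110011)·(111100001100110) mod 2 = 0+1+1+0+0+0+0+0+0+1+0+0+0+1+0 mod 2 = 0
  s[2] = (000111100001111)·(111100001100110) mod 2 = 0+0+0+1+0+0+0+0+0+0+0+0+1+1+0 mod 2 = 1
  s[3] = (000000011111111)·(111100001100110) mod 2 = 0+0+0+0+0+0+0+0+1+1+0+0+1+1+0 mod 2 = 0
Syndrome = 0010
Column i of H is the binary representation of i, so the syndrome is the binary index of the flipped bit.
Read s = 0010 with s[0] as LSB: 0·2^0 + 0·2^1 + 1·2^2 + 0·2^3 = 4.
Error is at bit position 4.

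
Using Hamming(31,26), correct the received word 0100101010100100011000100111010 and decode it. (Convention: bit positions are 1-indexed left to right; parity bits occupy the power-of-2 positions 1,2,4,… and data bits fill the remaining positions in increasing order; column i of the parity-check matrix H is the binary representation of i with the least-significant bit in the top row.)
Syndrome s = H · r^T (mod 2), r = 0100101010100100011000100111010:
  s[0] = (1010101010101010101010101010101)·(0100101010100100011000100111010) mod 2 = 0+0+0+0+1+0+1+0+1+0+1+0+0+0+0+0+0+0+1+0+0+0+1+0+0+0+1+0+0+0+0 mod 2 = 1
  s[1] = (0110011001100110011001100110011)·(0100101010100100011000100111010) mod 2 = 0+1+0+0+0+0+1+0+0+0+1+0+0+1+0+0+0+1+1+0+0+0+1+0+0+1+1+0+0+1+0 mod 2 = 0
  s[2] = (0001111000011110000111100001111)·(0100101010100100011000100111010) mod 2 = 0+0+0+0+1+0+1+0+0+0+0+0+0+1+0+0+0+0+0+0+0+0+1+0+0+0+0+1+0+1+0 mod 2 = 0
  s[3] = (0000000111111110000000011111111)·(0100101010100100011000100111010) mod 2 = 0+0+0+0+0+0+0+0+1+0+1+0+0+1+0+0+0+0+0+0+0+0+0+0+0+1+1+1+0+1+0 mod 2 = 1
  s[4] = (0000000000000001111111111111111)·(0100101010100100011000100111010) mod 2 = 0+0+0+0+0+0+0+0+0+0+0+0+0+0+0+0+0+1+1+0+0+0+1+0+0+1+1+1+0+1+0 mod 2 = 1
Syndrome = 10011
Column 25 of H equals this syndrome → error at bit 25 (1-indexed).
Flip bit 25: 0100101010100100011000100111010 → 0100101010100100011000101111010
Extract data bits at positions {3,5,6,7,9,10,11,12,13,14,15,17,18,19,20,21,22,23,24,25,26,27,28,29,30,31}: 01011010010011000101111010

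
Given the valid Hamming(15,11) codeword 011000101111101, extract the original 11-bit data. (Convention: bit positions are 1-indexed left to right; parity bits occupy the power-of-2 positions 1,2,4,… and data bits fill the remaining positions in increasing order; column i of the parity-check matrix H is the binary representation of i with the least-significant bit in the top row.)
Parity bits occupy power-of-2 positions; data bits are at positions {3,5,6,7,9,10,11,12,13,14,15} (1-indexed).
Extract: c[3]=1 c[5]=0 c[6]=0 c[7]=1 c[9]=1 c[10]=1 c[11]=1 c[12]=1 c[13]=1 c[14]=0 c[15]=1
Data = 10011111101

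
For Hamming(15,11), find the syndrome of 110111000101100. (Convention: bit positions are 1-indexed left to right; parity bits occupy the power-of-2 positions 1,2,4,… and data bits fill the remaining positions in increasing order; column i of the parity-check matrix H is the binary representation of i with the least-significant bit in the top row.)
Syndrome s = H · r^T (mod 2), r = 110111000101100:
  s[0] = (101010101010101)·(110111000101100) mod 2 = 1+0+0+0+1+0+0+0+0+0+0+0+1+0+0 mod 2 = 1
  s[1] = (011001100110011)·(110111000101100) mod 2 = 0+1+0+0+0+1+0+0+0+1+0+0+0+0+0 mod 2 = 1
  s[2] = (000111100001111)·(110111000101100) mod 2 = 0+0+0+1+1+1+0+0+0+0+0+1+1+0+0 mod 2 = 1
  s[3] = (000000011111111)·(110111000101100) mod 2 = 0+0+0+0+0+0+0+0+0+1+0+1+1+0+0 mod 2 = 1
Syndrome = 1111
Non-zero syndrome: error at position 15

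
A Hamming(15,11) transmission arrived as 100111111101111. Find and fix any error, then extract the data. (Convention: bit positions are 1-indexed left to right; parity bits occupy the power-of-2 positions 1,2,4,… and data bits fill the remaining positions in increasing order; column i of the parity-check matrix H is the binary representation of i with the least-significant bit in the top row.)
Syndrome s = H · r^T (mod 2), r = 100111111101111:
  s[0] = (101010101010101)·(100111111101111) mod 2 = 1+0+0+0+1+0+1+0+1+0+0+0+1+0+1 mod 2 = 0
  s[1] = (011001100110011)·(100111111101111) mod 2 = 0+0+0+0+0+1+1+0+0+1+0+0+0+1+1 mod 2 = 1
  s[2] = (000111100001111)·(100111111101111) mod 2 = 0+0+0+1+1+1+1+0+0+0+0+1+1+1+1 mod 2 = 0
  s[3] = (000000011111111)·(100111111101111) mod 2 = 0+0+0+0+0+0+0+1+1+1+0+1+1+1+1 mod 2 = 1
Syndrome = 0101
Column 10 of H equals this syndrome → error at bit 10 (1-indexed).
Flip bit 10: 100111111101111 → 100111111001111
Extract data bits at positions {3,5,6,7,9,10,11,12,13,14,15}: 01111001111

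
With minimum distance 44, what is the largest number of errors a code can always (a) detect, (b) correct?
(a) Detection requires d_min ≥ e+1, so e ≤ d_min − 1 = 43.
(b) Correction requires d_min ≥ 2t+1, so t ≤ ⌊(d_min − 1)/2⌋ = ⌊43/2⌋ = 21.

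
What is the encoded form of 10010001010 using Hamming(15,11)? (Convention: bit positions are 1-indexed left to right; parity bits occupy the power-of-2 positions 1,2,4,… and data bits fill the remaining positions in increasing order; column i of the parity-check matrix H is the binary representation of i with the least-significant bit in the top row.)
Codeword c = d · G (mod 2), d = 10010001010:
  c[0] = d·G[:,0] = (10010001010)·(11011010101) mod 2 = 1+0+0+1+0+0+0+0+0+0+0 mod 2 = 0
  c[1] = d·G[:,1] = (10010001010)·(10110110011) mod 2 = 1+0+0+1+0+0+0+0+0+1+0 mod 2 = 1
  c[2] = d·G[:,2] = (10010001010)·(10000000000) mod 2 = 1+0+0+0+0+0+0+0+0+0+0 mod 2 = 1
  c[3] = d·G[:,3] = (10010001010)·(01110001111) mod 2 = 0+0+0+1+0+0+0+1+0+1+0 mod 2 = 1
  c[4] = d·G[:,4] = (10010001010)·(01000000000) mod 2 = 0+0+0+0+0+0+0+0+0+0+0 mod 2 = 0
  c[5] = d·G[:,5] = (10010001010)·(00100000000) mod 2 = 0+0+0+0+0+0+0+0+0+0+0 mod 2 = 0
  c[6] = d·G[:,6] = (10010001010)·(00010000000) mod 2 = 0+0+0+1+0+0+0+0+0+0+0 mod 2 = 1
  c[7] = d·G[:,7] = (10010001010)·(00001111111) mod 2 = 0+0+0+0+0+0+0+1+0+1+0 mod 2 = 0
  c[8] = d·G[:,8] = (10010001010)·(00001000000) mod 2 = 0+0+0+0+0+0+0+0+0+0+0 mod 2 = 0
  c[9] = d·G[:,9] = (10010001010)·(00000100000) mod 2 = 0+0+0+0+0+0+0+0+0+0+0 mod 2 = 0
  c[10] = d·G[:,10] = (10010001010)·(00000010000) mod 2 = 0+0+0+0+0+0+0+0+0+0+0 mod 2 = 0
  c[11] = d·G[:,11] = (10010001010)·(00000001000) mod 2 = 0+0+0+0+0+0+0+1+0+0+0 mod 2 = 1
  c[12] = d·G[:,12] = (10010001010)·(00000000100) mod 2 = 0+0+0+0+0+0+0+0+0+0+0 mod 2 = 0
  c[13] = d·G[:,13] = (10010001010)·(00000000010) mod 2 = 0+0+0+0+0+0+0+0+0+1+0 mod 2 = 1
  c[14] = d·G[:,14] = (10010001010)·(00000000001) mod 2 = 0+0+0+0+0+0+0+0+0+0+0 mod 2 = 0
Codeword = 011100100001010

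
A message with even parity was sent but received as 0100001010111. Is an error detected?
Sum of received bits: 0+1+0+0+0+0+1+0+1+0+1+1+1 = 6; 6 mod 2 = 0. Result is 0 → no error detected.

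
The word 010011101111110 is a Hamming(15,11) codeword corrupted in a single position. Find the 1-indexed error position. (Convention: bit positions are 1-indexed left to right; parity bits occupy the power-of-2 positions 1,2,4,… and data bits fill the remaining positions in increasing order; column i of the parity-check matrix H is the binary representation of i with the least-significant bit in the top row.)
Syndrome s = H · r^T (mod 2), r = 010011101111110:
  s[0] = (101010101010101)·(010011101111110) mod 2 = 0+0+0+0+1+0+1+0+1+0+1+0+1+0+0 mod 2 = 1
  s[1] = (011001100110011)·(010011101111110) mod 2 = 0+1+0+0+0+1+1+0+0+1+1+0+0+1+0 mod 2 = 0
  s[2] = (000111100001111)·(010011101111110) mod 2 = 0+0+0+0+1+1+1+0+0+0+0+1+1+1+0 mod 2 = 0
  s[3] = (000000011111111)·(010011101111110) mod 2 = 0+0+0+0+0+0+0+0+1+1+1+1+1+1+0 mod 2 = 0
Syndrome = 1000
Column i of H is the binary representation of i, so the syndrome is the binary index of the flipped bit.
Read s = 1000 with s[0] as LSB: 1·2^0 + 0·2^1 + 0·2^2 + 0·2^3 = 1.
Error is at bit position 1.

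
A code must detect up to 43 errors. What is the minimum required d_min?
Detecting e errors requires d_min ≥ e + 1 = 43 + 1 = 44.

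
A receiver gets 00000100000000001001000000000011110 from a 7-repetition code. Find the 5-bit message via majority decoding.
Split into 7-bit blocks and majority-vote each:
  block 1 = 0000010: 1 ones, 6 zeros → 0
  block 2 = 0000000: 0 ones, 7 zeros → 0
  block 3 = 0010010: 2 ones, 5 zeros → 0
  block 4 = 0000000: 0 ones, 7 zeros → 0
  block 5 = 0011110: 4 ones, 3 zeros → 1
Decoded = 00001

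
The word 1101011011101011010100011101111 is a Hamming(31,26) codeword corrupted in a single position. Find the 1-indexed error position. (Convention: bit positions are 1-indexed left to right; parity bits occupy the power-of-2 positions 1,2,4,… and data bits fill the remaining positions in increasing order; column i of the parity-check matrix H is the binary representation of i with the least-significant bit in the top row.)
Syndrome s = H · r^T (mod 2), r = 1101011011101011010100011101111:
  s[0] = (1010101010101010101010101010101)·(1101011011101011010100011101111) mod 2 = 1+0+0+0+0+0+1+0+1+0+1+0+1+0+1+0+0+0+0+0+0+0+0+0+1+0+0+0+1+0+1 mod 2 = 1
  s[1] = (0110011001100110011001100110011)·(1101011011101011010100011101111) mod 2 = 0+1+0+0+0+1+1+0+0+1+1+0+0+0+1+0+0+1+0+0+0+0+0+0+0+1+0+0+0+1+1 mod 2 = 0
  s[2] = (0001111000011110000111100001111)·(1101011011101011010100011101111) mod 2 = 0+0+0+1+0+1+1+0+0+0+0+0+1+0+1+0+0+0+0+1+0+0+0+0+0+0+0+1+1+1+1 mod 2 = 0
  s[3] = (0000000111111110000000011111111)·(1101011011101011010100011101111) mod 2 = 0+0+0+0+0+0+0+0+1+1+1+0+1+0+1+0+0+0+0+0+0+0+0+1+1+1+0+1+1+1+1 mod 2 = 0
  s[4] = (0000000000000001111111111111111)·(1101011011101011010100011101111) mod 2 = 0+0+0+0+0+0+0+0+0+0+0+0+0+0+0+1+0+1+0+1+0+0+0+1+1+1+0+1+1+1+1 mod 2 = 0
Syndrome = 10000
Column i of H is the binary representation of i, so the syndrome is the binary index of the flipped bit.
Read s = 10000 with s[0] as LSB: 1·2^0 + 0·2^1 + 0·2^2 + 0·2^3 + 0·2^4 = 1.
Error is at bit position 1.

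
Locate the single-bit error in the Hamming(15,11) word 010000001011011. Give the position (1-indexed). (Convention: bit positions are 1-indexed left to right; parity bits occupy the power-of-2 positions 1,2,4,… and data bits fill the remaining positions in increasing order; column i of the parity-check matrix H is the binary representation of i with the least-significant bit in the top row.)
Syndrome s = H · r^T (mod 2), r = 010000001011011:
  s[0] = (101010101010101)·(010000001011011) mod 2 = 0+0+0+0+0+0+0+0+1+0+1+0+0+0+1 mod 2 = 1
  s[1] = (011001100110011)·(010000001011011) mod 2 = 0+1+0+0+0+0+0+0+0+0+1+0+0+1+1 mod 2 = 0
  s[2] = (000111100001111)·(010000001011011) mod 2 = 0+0+0+0+0+0+0+0+0+0+0+1+0+1+1 mod 2 = 1
  s[3] = (000000011111111)·(010000001011011) mod 2 = 0+0+0+0+0+0+0+0+1+0+1+1+0+1+1 mod 2 = 1
Syndrome = 1011
Column i of H is the binary representation of i, so the syndrome is the binary index of the flipped bit.
Read s = 1011 with s[0] as LSB: 1·2^0 + 0·2^1 + 1·2^2 + 1·2^3 = 13.
Error is at bit position 13.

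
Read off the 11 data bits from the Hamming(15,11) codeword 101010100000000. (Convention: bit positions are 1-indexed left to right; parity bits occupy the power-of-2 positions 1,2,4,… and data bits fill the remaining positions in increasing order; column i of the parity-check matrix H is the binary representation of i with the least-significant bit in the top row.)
Parity bits occupy power-of-2 positions; data bits are at positions {3,5,6,7,9,10,11,12,13,14,15} (1-indexed).
Extract: c[3]=1 c[5]=1 c[6]=0 c[7]=1 c[9]=0 c[10]=0 c[11]=0 c[12]=0 c[13]=0 c[14]=0 c[15]=0
Data = 11010000000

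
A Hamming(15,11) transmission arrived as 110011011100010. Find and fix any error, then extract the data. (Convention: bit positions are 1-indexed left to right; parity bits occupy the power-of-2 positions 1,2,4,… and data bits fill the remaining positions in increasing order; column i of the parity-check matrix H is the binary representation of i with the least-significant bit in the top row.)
Syndrome s = H · r^T (mod 2), r = 110011011100010:
  s[0] = (101010101010101)·(110011011100010) mod 2 = 1+0+0+0+1+0+0+0+1+0+0+0+0+0+0 mod 2 = 1
  s[1] = (011001100110011)·(110011011100010) mod 2 = 0+1+0+0+0+1+0+0+0+1+0+0+0+1+0 mod 2 = 0
  s[2] = (000111100001111)·(110011011100010) mod 2 = 0+0+0+0+1+1+0+0+0+0+0+0+0+1+0 mod 2 = 1
  s[3] = (000000011111111)·(110011011100010) mod 2 = 0+0+0+0+0+0+0+1+1+1+0+0+0+1+0 mod 2 = 0
Syndrome = 1010
Column 5 of H equals this syndrome → error at bit 5 (1-indexed).
Flip bit 5: 110011011100010 → 110001011100010
Extract data bits at positions {3,5,6,7,9,10,11,12,13,14,15}: 00101100010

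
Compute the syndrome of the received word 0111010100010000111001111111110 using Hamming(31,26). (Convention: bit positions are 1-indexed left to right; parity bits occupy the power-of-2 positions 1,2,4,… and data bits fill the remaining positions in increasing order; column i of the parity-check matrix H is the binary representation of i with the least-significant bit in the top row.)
Syndrome s = H · r^T (mod 2), r = 0111010100010000111001111111110:
  s[0] = (1010101010101010101010101010101)·(0111010100010000111001111111110) mod 2 = 0+0+1+0+0+0+0+0+0+0+0+0+0+0+0+0+1+0+1+0+0+0+1+0+1+0+1+0+1+0+0 mod 2 = 1
  s[1] = (0110011001100110011001100110011)·(0111010100010000111001111111110) mod 2 = 0+1+1+0+0+1+0+0+0+0+0+0+0+0+0+0+0+1+1+0+0+1+1+0+0+1+1+0+0+1+0 mod 2 = 0
  s[2] = (0001111000011110000111100001111)·(0111010100010000111001111111110) mod 2 = 0+0+0+1+0+1+0+0+0+0+0+1+0+0+0+0+0+0+0+0+0+1+1+0+0+0+0+1+1+1+0 mod 2 = 0
  s[3] = (0000000111111110000000011111111)·(0111010100010000111001111111110) mod 2 = 0+0+0+0+0+0+0+1+0+0+0+1+0+0+0+0+0+0+0+0+0+0+0+1+1+1+1+1+1+1+0 mod 2 = 1
  s[4] = (0000000000000001111111111111111)·(0111010100010000111001111111110) mod 2 = 0+0+0+0+0+0+0+0+0+0+0+0+0+0+0+0+1+1+1+0+0+1+1+1+1+1+1+1+1+1+0 mod 2 = 0
Syndrome = 10010
Non-zero syndrome: error at position 9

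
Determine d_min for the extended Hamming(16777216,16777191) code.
d_min = 4 (adding an overall parity bit to Hamming(16777215,16777191) raises d_min from 3 to 4).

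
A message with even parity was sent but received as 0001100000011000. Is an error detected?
Sum of received bits: 0+0+0+1+1+0+0+0+0+0+0+1+1+0+0+0 = 4; 4 mod 2 = 0. Result is 0 → no error detected.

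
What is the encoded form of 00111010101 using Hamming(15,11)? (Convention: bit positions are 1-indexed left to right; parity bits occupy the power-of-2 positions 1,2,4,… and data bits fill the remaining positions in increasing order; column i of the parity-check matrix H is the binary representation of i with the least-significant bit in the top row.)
Codeword c = d · G (mod 2), d = 00111010101:
  c[0] = d·G[:,0] = (00111010101)·(11011010101) mod 2 = 0+0+0+1+1+0+1+0+1+0+1 mod 2 = 1
  c[1] = d·G[:,1] = (00111010101)·(10110110011) mod 2 = 0+0+1+1+0+0+1+0+0+0+1 mod 2 = 0
  c[2] = d·G[:,2] = (00111010101)·(10000000000) mod 2 = 0+0+0+0+0+0+0+0+0+0+0 mod 2 = 0
  c[3] = d·G[:,3] = (00111010101)·(01110001111) mod 2 = 0+0+1+1+0+0+0+0+1+0+1 mod 2 = 0
  c[4] = d·G[:,4] = (00111010101)·(01000000000) mod 2 = 0+0+0+0+0+0+0+0+0+0+0 mod 2 = 0
  c[5] = d·G[:,5] = (00111010101)·(00100000000) mod 2 = 0+0+1+0+0+0+0+0+0+0+0 mod 2 = 1
  c[6] = d·G[:,6] = (00111010101)·(00010000000) mod 2 = 0+0+0+1+0+0+0+0+0+0+0 mod 2 = 1
  c[7] = d·G[:,7] = (00111010101)·(00001111111) mod 2 = 0+0+0+0+1+0+1+0+1+0+1 mod 2 = 0
  c[8] = d·G[:,8] = (00111010101)·(00001000000) mod 2 = 0+0+0+0+1+0+0+0+0+0+0 mod 2 = 1
  c[9] = d·G[:,9] = (00111010101)·(00000100000) mod 2 = 0+0+0+0+0+0+0+0+0+0+0 mod 2 = 0
  c[10] = d·G[:,10] = (00111010101)·(00000010000) mod 2 = 0+0+0+0+0+0+1+0+0+0+0 mod 2 = 1
  c[11] = d·G[:,11] = (00111010101)·(00000001000) mod 2 = 0+0+0+0+0+0+0+0+0+0+0 mod 2 = 0
  c[12] = d·G[:,12] = (00111010101)·(00000000100) mod 2 = 0+0+0+0+0+0+0+0+1+0+0 mod 2 = 1
  c[13] = d·G[:,13] = (00111010101)·(00000000010) mod 2 = 0+0+0+0+0+0+0+0+0+0+0 mod 2 = 0
  c[14] = d·G[:,14] = (00111010101)·(00000000001) mod 2 = 0+0+0+0+0+0+0+0+0+0+1 mod 2 = 1
Codeword = 100001101010101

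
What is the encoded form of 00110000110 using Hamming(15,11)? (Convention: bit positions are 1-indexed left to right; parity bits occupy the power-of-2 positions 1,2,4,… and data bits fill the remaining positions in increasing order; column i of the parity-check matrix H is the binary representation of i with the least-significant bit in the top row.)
Codeword c = d · G (mod 2), d = 00110000110:
  c[0] = d·G[:,0] = (00110000110)·(11011010101) mod 2 = 0+0+0+1+0+0+0+0+1+0+0 mod 2 = 0
  c[1] = d·G[:,1] = (00110000110)·(10110110011) mod 2 = 0+0+1+1+0+0+0+0+0+1+0 mod 2 = 1
  c[2] = d·G[:,2] = (00110000110)·(10000000000) mod 2 = 0+0+0+0+0+0+0+0+0+0+0 mod 2 = 0
  c[3] = d·G[:,3] = (00110000110)·(01110001111) mod 2 = 0+0+1+1+0+0+0+0+1+1+0 mod 2 = 0
  c[4] = d·G[:,4] = (00110000110)·(01000000000) mod 2 = 0+0+0+0+0+0+0+0+0+0+0 mod 2 = 0
  c[5] = d·G[:,5] = (00110000110)·(00100000000) mod 2 = 0+0+1+0+0+0+0+0+0+0+0 mod 2 = 1
  c[6] = d·G[:,6] = (00110000110)·(00010000000) mod 2 = 0+0+0+1+0+0+0+0+0+0+0 mod 2 = 1
  c[7] = d·G[:,7] = (00110000110)·(00001111111) mod 2 = 0+0+0+0+0+0+0+0+1+1+0 mod 2 = 0
  c[8] = d·G[:,8] = (00110000110)·(00001000000) mod 2 = 0+0+0+0+0+0+0+0+0+0+0 mod 2 = 0
  c[9] = d·G[:,9] = (00110000110)·(00000100000) mod 2 = 0+0+0+0+0+0+0+0+0+0+0 mod 2 = 0
  c[10] = d·G[:,10] = (00110000110)·(00000010000) mod 2 = 0+0+0+0+0+0+0+0+0+0+0 mod 2 = 0
  c[11] = d·G[:,11] = (00110000110)·(00000001000) mod 2 = 0+0+0+0+0+0+0+0+0+0+0 mod 2 = 0
  c[12] = d·G[:,12] = (00110000110)·(00000000100) mod 2 = 0+0+0+0+0+0+0+0+1+0+0 mod 2 = 1
  c[13] = d·G[:,13] = (00110000110)·(00000000010) mod 2 = 0+0+0+0+0+0+0+0+0+1+0 mod 2 = 1
  c[14] = d·G[:,14] = (00110000110)·(00000000001) mod 2 = 0+0+0+0+0+0+0+0+0+0+0 mod 2 = 0
Codeword = 010001100000110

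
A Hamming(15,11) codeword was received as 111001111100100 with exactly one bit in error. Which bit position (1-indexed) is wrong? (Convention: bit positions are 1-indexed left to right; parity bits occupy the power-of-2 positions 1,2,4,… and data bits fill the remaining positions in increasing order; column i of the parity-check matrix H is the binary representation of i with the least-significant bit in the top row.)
Syndrome s = H · r^T (mod 2), r = 111001111100100:
  s[0] = (101010101010101)·(111001111100100) mod 2 = 1+0+1+0+0+0+1+0+1+0+0+0+1+0+0 mod 2 = 1
  s[1] = (011001100110011)·(111001111100100) mod 2 = 0+1+1+0+0+1+1+0+0+1+0+0+0+0+0 mod 2 = 1
  s[2] = (000111100001111)·(111001111100100) mod 2 = 0+0+0+0+0+1+1+0+0+0+0+0+1+0+0 mod 2 = 1
  s[3] = (000000011111111)·(111001111100100) mod 2 = 0+0+0+0+0+0+0+1+1+1+0+0+1+0+0 mod 2 = 0
Syndrome = 1110
Column i of H is the binary representation of i, so the syndrome is the binary index of the flipped bit.
Read s = 1110 with s[0] as LSB: 1·2^0 + 1·2^1 + 1·2^2 + 0·2^3 = 7.
Error is at bit position 7.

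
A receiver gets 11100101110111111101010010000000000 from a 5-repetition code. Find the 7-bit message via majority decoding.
Split into 5-bit blocks and majority-vote each:
  block 1 = 11100: 3 ones, 2 zeros → 1
  block 2 = 10111: 4 ones, 1 zeros → 1
  block 3 = 01111: 4 ones, 1 zeros → 1
  block 4 = 11101: 4 ones, 1 zeros → 1
  block 5 = 01001: 2 ones, 3 zeros → 0
  block 6 = 00000: 0 ones, 5 zeros → 0
  block 7 = 00000: 0 ones, 5 zeros → 0
Decoded = 1111000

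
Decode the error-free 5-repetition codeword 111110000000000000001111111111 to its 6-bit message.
Split into 5-bit blocks: 11111 00000 00000 00000 11111 11111
Data = 100011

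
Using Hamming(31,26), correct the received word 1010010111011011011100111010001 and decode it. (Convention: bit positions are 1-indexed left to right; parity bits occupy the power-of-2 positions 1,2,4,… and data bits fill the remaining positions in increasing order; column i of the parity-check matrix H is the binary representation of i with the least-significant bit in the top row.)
Syndrome s = H · r^T (mod 2), r = 1010010111011011011100111010001:
  s[0] = (1010101010101010101010101010101)·(1010010111011011011100111010001) mod 2 = 1+0+1+0+0+0+0+0+1+0+0+0+1+0+1+0+0+0+1+0+0+0+1+0+1+0+1+0+0+0+1 mod 2 = 0
  s[1] = (0110011001100110011001100110011)·(1010010111011011011100111010001) mod 2 = 0+0+1+0+0+1+0+0+0+1+0+0+0+0+1+0+0+1+1+0+0+0+1+0+0+0+1+0+0+0+1 mod 2 = 1
  s[2] = (0001111000011110000111100001111)·(1010010111011011011100111010001) mod 2 = 0+0+0+0+0+1+0+0+0+0+0+1+1+0+1+0+0+0+0+1+0+0+1+0+0+0+0+0+0+0+1 mod 2 = 1
  s[3] = (0000000111111110000000011111111)·(1010010111011011011100111010001) mod 2 = 0+0+0+0+0+0+0+1+1+1+0+1+1+0+1+0+0+0+0+0+0+0+0+1+1+0+1+0+0+0+1 mod 2 = 0
  s[4] = (0000000000000001111111111111111)·(1010010111011011011100111010001) mod 2 = 0+0+0+0+0+0+0+0+0+0+0+0+0+0+0+1+0+1+1+1+0+0+1+1+1+0+1+0+0+0+1 mod 2 = 1
Syndrome = 01101
Column 22 of H equals this syndrome → error at bit 22 (1-indexed).
Flip bit 22: 1010010111011011011100111010001 → 1010010111011011011101111010001
Extract data bits at positions {3,5,6,7,9,10,11,12,13,14,15,17,18,19,20,21,22,23,24,25,26,27,28,29,30,31}: 10101101101011101111010001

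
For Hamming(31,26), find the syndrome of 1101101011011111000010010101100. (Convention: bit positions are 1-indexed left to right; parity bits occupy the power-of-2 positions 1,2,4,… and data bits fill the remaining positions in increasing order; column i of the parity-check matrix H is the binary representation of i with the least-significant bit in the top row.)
Syndrome s = H · r^T (mod 2), r = 1101101011011111000010010101100:
  s[0] = (1010101010101010101010101010101)·(1101101011011111000010010101100) mod 2 = 1+0+0+0+1+0+1+0+1+0+0+0+1+0+1+0+0+0+0+0+1+0+0+0+0+0+0+0+1+0+0 mod 2 = 0
  s[1] = (0110011001100110011001100110011)·(1101101011011111000010010101100) mod 2 = 0+1+0+0+0+0+1+0+0+1+0+0+0+1+1+0+0+0+0+0+0+0+0+0+0+1+0+0+0+0+0 mod 2 = 0
  s[2] = (0001111000011110000111100001111)·(1101101011011111000010010101100) mod 2 = 0+0+0+1+1+0+1+0+0+0+0+1+1+1+1+0+0+0+0+0+1+0+0+0+0+0+0+1+1+0+0 mod 2 = 0
  s[3] = (0000000111111110000000011111111)·(1101101011011111000010010101100) mod 2 = 0+0+0+0+0+0+0+0+1+1+0+1+1+1+1+0+0+0+0+0+0+0+0+1+0+1+0+1+1+0+0 mod 2 = 0
  s[4] = (0000000000000001111111111111111)·(1101101011011111000010010101100) mod 2 = 0+0+0+0+0+0+0+0+0+0+0+0+0+0+0+1+0+0+0+0+1+0+0+1+0+1+0+1+1+0+0 mod 2 = 0
Syndrome = 00000
s = 0: no error detected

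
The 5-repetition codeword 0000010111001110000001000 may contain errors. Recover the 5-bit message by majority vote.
Split into 5-bit blocks and majority-vote each:
  block 1 = 00000: 0 ones, 5 zeros → 0
  block 2 = 10111: 4 ones, 1 zeros → 1
  block 3 = 00111: 3 ones, 2 zeros → 1
  block 4 = 00000: 0 ones, 5 zeros → 0
  block 5 = 01000: 1 ones, 4 zeros → 0
Decoded = 01100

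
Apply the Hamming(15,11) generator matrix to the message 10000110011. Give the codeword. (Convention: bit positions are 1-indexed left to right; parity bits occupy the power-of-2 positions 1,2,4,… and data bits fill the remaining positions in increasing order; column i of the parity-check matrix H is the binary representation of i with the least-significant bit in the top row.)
Codeword c = d · G (mod 2), d = 10000110011:
  c[0] = d·G[:,0] = (10000110011)·(11011010101) mod 2 = 1+0+0+0+0+0+1+0+0+0+1 mod 2 = 1
  c[1] = d·G[:,1] = (10000110011)·(10110110011) mod 2 = 1+0+0+0+0+1+1+0+0+1+1 mod 2 = 1
  c[2] = d·G[:,2] = (10000110011)·(10000000000) mod 2 = 1+0+0+0+0+0+0+0+0+0+0 mod 2 = 1
  c[3] = d·G[:,3] = (10000110011)·(01110001111) mod 2 = 0+0+0+0+0+0+0+0+0+1+1 mod 2 = 0
  c[4] = d·G[:,4] = (10000110011)·(01000000000) mod 2 = 0+0+0+0+0+0+0+0+0+0+0 mod 2 = 0
  c[5] = d·G[:,5] = (10000110011)·(00100000000) mod 2 = 0+0+0+0+0+0+0+0+0+0+0 mod 2 = 0
  c[6] = d·G[:,6] = (10000110011)·(00010000000) mod 2 = 0+0+0+0+0+0+0+0+0+0+0 mod 2 = 0
  c[7] = d·G[:,7] = (10000110011)·(00001111111) mod 2 = 0+0+0+0+0+1+1+0+0+1+1 mod 2 = 0
  c[8] = d·G[:,8] = (10000110011)·(00001000000) mod 2 = 0+0+0+0+0+0+0+0+0+0+0 mod 2 = 0
  c[9] = d·G[:,9] = (10000110011)·(00000100000) mod 2 = 0+0+0+0+0+1+0+0+0+0+0 mod 2 = 1
  c[10] = d·G[:,10] = (10000110011)·(00000010000) mod 2 = 0+0+0+0+0+0+1+0+0+0+0 mod 2 = 1
  c[11] = d·G[:,11] = (10000110011)·(00000001000) mod 2 = 0+0+0+0+0+0+0+0+0+0+0 mod 2 = 0
  c[12] = d·G[:,12] = (10000110011)·(00000000100) mod 2 = 0+0+0+0+0+0+0+0+0+0+0 mod 2 = 0
  c[13] = d·G[:,13] = (10000110011)·(00000000010) mod 2 = 0+0+0+0+0+0+0+0+0+1+0 mod 2 = 1
  c[14] = d·G[:,14] = (10000110011)·(00000000001) mod 2 = 0+0+0+0+0+0+0+0+0+0+1 mod 2 = 1
Codeword = 111000000110011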